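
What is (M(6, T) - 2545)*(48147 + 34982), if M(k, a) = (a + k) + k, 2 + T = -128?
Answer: -221372527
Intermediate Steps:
T = -130 (T = -2 - 128 = -130)
M(k, a) = a + 2*k
(M(6, T) - 2545)*(48147 + 34982) = ((-130 + 2*6) - 2545)*(48147 + 34982) = ((-130 + 12) - 2545)*83129 = (-118 - 2545)*83129 = -2663*83129 = -221372527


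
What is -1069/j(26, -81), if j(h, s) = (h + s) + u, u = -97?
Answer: 1069/152 ≈ 7.0329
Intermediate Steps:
j(h, s) = -97 + h + s (j(h, s) = (h + s) - 97 = -97 + h + s)
-1069/j(26, -81) = -1069/(-97 + 26 - 81) = -1069/(-152) = -1069*(-1/152) = 1069/152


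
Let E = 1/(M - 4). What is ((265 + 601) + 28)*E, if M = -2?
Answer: -149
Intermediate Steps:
E = -1/6 (E = 1/(-2 - 4) = 1/(-6) = -1/6 ≈ -0.16667)
((265 + 601) + 28)*E = ((265 + 601) + 28)*(-1/6) = (866 + 28)*(-1/6) = 894*(-1/6) = -149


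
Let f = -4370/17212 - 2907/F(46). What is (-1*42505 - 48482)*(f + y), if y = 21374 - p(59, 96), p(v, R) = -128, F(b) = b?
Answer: -14850141548100/7613 ≈ -1.9506e+9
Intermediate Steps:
f = -6279538/98969 (f = -4370/17212 - 2907/46 = -4370*1/17212 - 2907*1/46 = -2185/8606 - 2907/46 = -6279538/98969 ≈ -63.450)
y = 21502 (y = 21374 - 1*(-128) = 21374 + 128 = 21502)
(-1*42505 - 48482)*(f + y) = (-1*42505 - 48482)*(-6279538/98969 + 21502) = (-42505 - 48482)*(2121751900/98969) = -90987*2121751900/98969 = -14850141548100/7613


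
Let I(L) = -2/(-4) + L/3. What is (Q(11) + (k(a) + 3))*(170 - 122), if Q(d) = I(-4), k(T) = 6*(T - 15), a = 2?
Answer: -3640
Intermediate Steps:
k(T) = -90 + 6*T (k(T) = 6*(-15 + T) = -90 + 6*T)
I(L) = ½ + L/3 (I(L) = -2*(-¼) + L*(⅓) = ½ + L/3)
Q(d) = -⅚ (Q(d) = ½ + (⅓)*(-4) = ½ - 4/3 = -⅚)
(Q(11) + (k(a) + 3))*(170 - 122) = (-⅚ + ((-90 + 6*2) + 3))*(170 - 122) = (-⅚ + ((-90 + 12) + 3))*48 = (-⅚ + (-78 + 3))*48 = (-⅚ - 75)*48 = -455/6*48 = -3640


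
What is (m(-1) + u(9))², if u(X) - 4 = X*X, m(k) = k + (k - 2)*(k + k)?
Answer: 8100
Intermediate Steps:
m(k) = k + 2*k*(-2 + k) (m(k) = k + (-2 + k)*(2*k) = k + 2*k*(-2 + k))
u(X) = 4 + X² (u(X) = 4 + X*X = 4 + X²)
(m(-1) + u(9))² = (-(-3 + 2*(-1)) + (4 + 9²))² = (-(-3 - 2) + (4 + 81))² = (-1*(-5) + 85)² = (5 + 85)² = 90² = 8100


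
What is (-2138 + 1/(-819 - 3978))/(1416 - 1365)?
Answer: -10255987/244647 ≈ -41.922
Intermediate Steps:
(-2138 + 1/(-819 - 3978))/(1416 - 1365) = (-2138 + 1/(-4797))/51 = (-2138 - 1/4797)*(1/51) = -10255987/4797*1/51 = -10255987/244647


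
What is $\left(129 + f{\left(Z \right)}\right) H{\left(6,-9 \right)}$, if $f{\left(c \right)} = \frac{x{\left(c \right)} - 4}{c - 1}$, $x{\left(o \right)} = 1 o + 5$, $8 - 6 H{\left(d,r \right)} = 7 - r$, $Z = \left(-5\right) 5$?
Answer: $- \frac{2252}{13} \approx -173.23$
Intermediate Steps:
$Z = -25$
$H{\left(d,r \right)} = \frac{1}{6} + \frac{r}{6}$ ($H{\left(d,r \right)} = \frac{4}{3} - \frac{7 - r}{6} = \frac{4}{3} + \left(- \frac{7}{6} + \frac{r}{6}\right) = \frac{1}{6} + \frac{r}{6}$)
$x{\left(o \right)} = 5 + o$ ($x{\left(o \right)} = o + 5 = 5 + o$)
$f{\left(c \right)} = \frac{1 + c}{-1 + c}$ ($f{\left(c \right)} = \frac{\left(5 + c\right) - 4}{c - 1} = \frac{1 + c}{-1 + c}$)
$\left(129 + f{\left(Z \right)}\right) H{\left(6,-9 \right)} = \left(129 + \frac{1 - 25}{-1 - 25}\right) \left(\frac{1}{6} + \frac{1}{6} \left(-9\right)\right) = \left(129 + \frac{1}{-26} \left(-24\right)\right) \left(\frac{1}{6} - \frac{3}{2}\right) = \left(129 - - \frac{12}{13}\right) \left(- \frac{4}{3}\right) = \left(129 + \frac{12}{13}\right) \left(- \frac{4}{3}\right) = \frac{1689}{13} \left(- \frac{4}{3}\right) = - \frac{2252}{13}$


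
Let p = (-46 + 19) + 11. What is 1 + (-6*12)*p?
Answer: 1153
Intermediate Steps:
p = -16 (p = -27 + 11 = -16)
1 + (-6*12)*p = 1 - 6*12*(-16) = 1 - 72*(-16) = 1 + 1152 = 1153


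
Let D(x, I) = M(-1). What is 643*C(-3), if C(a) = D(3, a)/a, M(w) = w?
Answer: 643/3 ≈ 214.33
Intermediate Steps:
D(x, I) = -1
C(a) = -1/a
643*C(-3) = 643*(-1/(-3)) = 643*(-1*(-⅓)) = 643*(⅓) = 643/3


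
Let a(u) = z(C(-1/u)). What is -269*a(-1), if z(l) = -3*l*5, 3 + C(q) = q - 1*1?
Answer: -12105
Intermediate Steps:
C(q) = -4 + q (C(q) = -3 + (q - 1*1) = -3 + (q - 1) = -3 + (-1 + q) = -4 + q)
z(l) = -15*l
a(u) = 60 + 15/u (a(u) = -15*(-4 - 1/u) = 60 + 15/u)
-269*a(-1) = -269*(60 + 15/(-1)) = -269*(60 + 15*(-1)) = -269*(60 - 15) = -269*45 = -12105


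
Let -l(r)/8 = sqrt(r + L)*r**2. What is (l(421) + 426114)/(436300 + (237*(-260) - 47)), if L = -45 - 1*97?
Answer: 426114/374633 - 4253784*sqrt(31)/374633 ≈ -62.082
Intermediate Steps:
L = -142 (L = -45 - 97 = -142)
l(r) = -8*r**2*sqrt(-142 + r) (l(r) = -8*sqrt(r - 142)*r**2 = -8*sqrt(-142 + r)*r**2 = -8*r**2*sqrt(-142 + r))
(l(421) + 426114)/(436300 + (237*(-260) - 47)) = (-8*421**2*sqrt(-142 + 421) + 426114)/(436300 + (237*(-260) - 47)) = (-8*177241*sqrt(279) + 426114)/(436300 + (-61620 - 47)) = (-8*177241*3*sqrt(31) + 426114)/(436300 - 61667) = (-4253784*sqrt(31) + 426114)/374633 = (426114 - 4253784*sqrt(31))*(1/374633) = 426114/374633 - 4253784*sqrt(31)/374633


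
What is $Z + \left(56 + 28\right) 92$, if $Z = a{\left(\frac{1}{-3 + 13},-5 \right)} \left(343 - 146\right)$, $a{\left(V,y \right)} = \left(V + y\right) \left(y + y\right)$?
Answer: $17381$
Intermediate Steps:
$a{\left(V,y \right)} = 2 y \left(V + y\right)$ ($a{\left(V,y \right)} = \left(V + y\right) 2 y = 2 y \left(V + y\right)$)
$Z = 9653$ ($Z = 2 \left(-5\right) \left(\frac{1}{-3 + 13} - 5\right) \left(343 - 146\right) = 2 \left(-5\right) \left(\frac{1}{10} - 5\right) 197 = 2 \left(-5\right) \left(- \frac{49}{10}\right) 197 = 49 \cdot 197 = 9653$)
$Z + \left(56 + 28\right) 92 = 9653 + \left(56 + 28\right) 92 = 9653 + 84 \cdot 92 = 9653 + 7728 = 17381$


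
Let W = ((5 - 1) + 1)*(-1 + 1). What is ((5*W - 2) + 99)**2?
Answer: 9409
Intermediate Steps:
W = 0 (W = (4 + 1)*0 = 5*0 = 0)
((5*W - 2) + 99)**2 = ((5*0 - 2) + 99)**2 = ((0 - 2) + 99)**2 = (-2 + 99)**2 = 97**2 = 9409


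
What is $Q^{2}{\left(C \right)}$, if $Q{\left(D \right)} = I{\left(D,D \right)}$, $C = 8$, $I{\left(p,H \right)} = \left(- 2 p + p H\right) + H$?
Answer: $3136$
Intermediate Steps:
$I{\left(p,H \right)} = H - 2 p + H p$ ($I{\left(p,H \right)} = \left(- 2 p + H p\right) + H = H - 2 p + H p$)
$Q{\left(D \right)} = D^{2} - D$ ($Q{\left(D \right)} = D - 2 D + D D = D - 2 D + D^{2} = D^{2} - D$)
$Q^{2}{\left(C \right)} = \left(8 \left(-1 + 8\right)\right)^{2} = \left(8 \cdot 7\right)^{2} = 56^{2} = 3136$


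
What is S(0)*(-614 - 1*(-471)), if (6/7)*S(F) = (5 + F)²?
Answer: -25025/6 ≈ -4170.8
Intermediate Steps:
S(F) = 7*(5 + F)²/6
S(0)*(-614 - 1*(-471)) = (7*(5 + 0)²/6)*(-614 - 1*(-471)) = ((7/6)*5²)*(-614 + 471) = ((7/6)*25)*(-143) = (175/6)*(-143) = -25025/6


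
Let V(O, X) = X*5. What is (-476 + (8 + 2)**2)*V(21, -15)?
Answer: 28200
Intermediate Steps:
V(O, X) = 5*X
(-476 + (8 + 2)**2)*V(21, -15) = (-476 + (8 + 2)**2)*(5*(-15)) = (-476 + 10**2)*(-75) = (-476 + 100)*(-75) = -376*(-75) = 28200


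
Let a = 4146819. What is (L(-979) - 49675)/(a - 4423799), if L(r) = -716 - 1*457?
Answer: 12712/69245 ≈ 0.18358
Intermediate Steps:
L(r) = -1173 (L(r) = -716 - 457 = -1173)
(L(-979) - 49675)/(a - 4423799) = (-1173 - 49675)/(4146819 - 4423799) = -50848/(-276980) = -50848*(-1/276980) = 12712/69245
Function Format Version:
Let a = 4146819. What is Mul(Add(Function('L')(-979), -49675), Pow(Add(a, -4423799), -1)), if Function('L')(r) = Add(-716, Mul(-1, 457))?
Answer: Rational(12712, 69245) ≈ 0.18358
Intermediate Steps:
Function('L')(r) = -1173 (Function('L')(r) = Add(-716, -457) = -1173)
Mul(Add(Function('L')(-979), -49675), Pow(Add(a, -4423799), -1)) = Mul(Add(-1173, -49675), Pow(Add(4146819, -4423799), -1)) = Mul(-50848, Pow(-276980, -1)) = Mul(-50848, Rational(-1, 276980)) = Rational(12712, 69245)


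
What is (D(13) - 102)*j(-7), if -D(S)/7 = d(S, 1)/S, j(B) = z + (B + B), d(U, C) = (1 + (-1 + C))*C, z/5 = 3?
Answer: -1333/13 ≈ -102.54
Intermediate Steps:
z = 15 (z = 5*3 = 15)
d(U, C) = C**2 (d(U, C) = C*C = C**2)
j(B) = 15 + 2*B (j(B) = 15 + (B + B) = 15 + 2*B)
D(S) = -7/S (D(S) = -7*1**2/S = -7/S)
(D(13) - 102)*j(-7) = (-7/13 - 102)*(15 + 2*(-7)) = (-7*1/13 - 102)*(15 - 14) = (-7/13 - 102)*1 = -1333/13*1 = -1333/13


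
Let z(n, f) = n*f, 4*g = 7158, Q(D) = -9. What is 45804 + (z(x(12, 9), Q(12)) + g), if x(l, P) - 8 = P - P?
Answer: 95043/2 ≈ 47522.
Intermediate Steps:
x(l, P) = 8 (x(l, P) = 8 + (P - P) = 8 + 0 = 8)
g = 3579/2 (g = (¼)*7158 = 3579/2 ≈ 1789.5)
z(n, f) = f*n
45804 + (z(x(12, 9), Q(12)) + g) = 45804 + (-9*8 + 3579/2) = 45804 + (-72 + 3579/2) = 45804 + 3435/2 = 95043/2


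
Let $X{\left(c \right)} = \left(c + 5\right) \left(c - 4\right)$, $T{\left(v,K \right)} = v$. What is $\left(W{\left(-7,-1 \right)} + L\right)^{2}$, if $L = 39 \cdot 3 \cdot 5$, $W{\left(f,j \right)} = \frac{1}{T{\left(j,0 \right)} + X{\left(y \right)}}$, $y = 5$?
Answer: $\frac{27730756}{81} \approx 3.4236 \cdot 10^{5}$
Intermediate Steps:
$X{\left(c \right)} = \left(-4 + c\right) \left(5 + c\right)$ ($X{\left(c \right)} = \left(5 + c\right) \left(-4 + c\right) = \left(-4 + c\right) \left(5 + c\right)$)
$W{\left(f,j \right)} = \frac{1}{10 + j}$ ($W{\left(f,j \right)} = \frac{1}{j + \left(-20 + 5 + 5^{2}\right)} = \frac{1}{j + \left(-20 + 5 + 25\right)} = \frac{1}{j + 10} = \frac{1}{10 + j}$)
$L = 585$ ($L = 39 \cdot 15 = 585$)
$\left(W{\left(-7,-1 \right)} + L\right)^{2} = \left(\frac{1}{10 - 1} + 585\right)^{2} = \left(\frac{1}{9} + 585\right)^{2} = \left(\frac{5266}{9}\right)^{2} = \frac{27730756}{81}$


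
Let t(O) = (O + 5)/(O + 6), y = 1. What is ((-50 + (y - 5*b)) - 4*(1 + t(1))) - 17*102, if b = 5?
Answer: -12708/7 ≈ -1815.4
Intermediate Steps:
t(O) = (5 + O)/(6 + O)
((-50 + (y - 5*b)) - 4*(1 + t(1))) - 17*102 = ((-50 + (1 - 5*5)) - 4*(1 + (5 + 1)/(6 + 1))) - 17*102 = ((-50 + (1 - 25)) - 4*(1 + 6/7)) - 1734 = ((-50 - 24) - 4*(1 + (⅐)*6)) - 1734 = (-74 - 4*(1 + 6/7)) - 1734 = (-74 - 4*13/7) - 1734 = (-74 - 52/7) - 1734 = -570/7 - 1734 = -12708/7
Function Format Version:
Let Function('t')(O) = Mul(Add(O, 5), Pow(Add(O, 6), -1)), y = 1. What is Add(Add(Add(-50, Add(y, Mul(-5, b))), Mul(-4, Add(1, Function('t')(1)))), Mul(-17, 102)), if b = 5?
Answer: Rational(-12708, 7) ≈ -1815.4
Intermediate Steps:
Function('t')(O) = Mul(Pow(Add(6, O), -1), Add(5, O)) (Function('t')(O) = Mul(Add(5, O), Pow(Add(6, O), -1)) = Mul(Pow(Add(6, O), -1), Add(5, O)))
Add(Add(Add(-50, Add(y, Mul(-5, b))), Mul(-4, Add(1, Function('t')(1)))), Mul(-17, 102)) = Add(Add(Add(-50, Add(1, Mul(-5, 5))), Mul(-4, Add(1, Mul(Pow(Add(6, 1), -1), Add(5, 1))))), Mul(-17, 102)) = Add(Add(Add(-50, Add(1, -25)), Mul(-4, Add(1, Mul(Pow(7, -1), 6)))), -1734) = Add(Add(Add(-50, -24), Mul(-4, Add(1, Mul(Rational(1, 7), 6)))), -1734) = Add(Add(-74, Mul(-4, Add(1, Rational(6, 7)))), -1734) = Add(Add(-74, Mul(-4, Rational(13, 7))), -1734) = Add(Add(-74, Rational(-52, 7)), -1734) = Add(Rational(-570, 7), -1734) = Rational(-12708, 7)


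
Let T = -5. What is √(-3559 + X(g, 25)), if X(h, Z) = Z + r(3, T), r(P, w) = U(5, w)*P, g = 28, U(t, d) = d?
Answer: 13*I*√21 ≈ 59.573*I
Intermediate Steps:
r(P, w) = P*w (r(P, w) = w*P = P*w)
X(h, Z) = -15 + Z (X(h, Z) = Z + 3*(-5) = Z - 15 = -15 + Z)
√(-3559 + X(g, 25)) = √(-3559 + (-15 + 25)) = √(-3559 + 10) = √(-3549) = 13*I*√21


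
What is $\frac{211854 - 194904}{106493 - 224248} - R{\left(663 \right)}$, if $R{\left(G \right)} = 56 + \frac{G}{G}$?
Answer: $- \frac{1345797}{23551} \approx -57.144$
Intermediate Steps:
$R{\left(G \right)} = 57$ ($R{\left(G \right)} = 56 + 1 = 57$)
$\frac{211854 - 194904}{106493 - 224248} - R{\left(663 \right)} = \frac{211854 - 194904}{106493 - 224248} - 57 = \frac{16950}{-117755} - 57 = 16950 \left(- \frac{1}{117755}\right) - 57 = - \frac{3390}{23551} - 57 = - \frac{1345797}{23551}$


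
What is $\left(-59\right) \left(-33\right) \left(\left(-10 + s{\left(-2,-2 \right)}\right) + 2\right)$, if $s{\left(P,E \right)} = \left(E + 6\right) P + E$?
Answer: $-35046$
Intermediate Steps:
$s{\left(P,E \right)} = E + P \left(6 + E\right)$ ($s{\left(P,E \right)} = \left(6 + E\right) P + E = P \left(6 + E\right) + E = E + P \left(6 + E\right)$)
$\left(-59\right) \left(-33\right) \left(\left(-10 + s{\left(-2,-2 \right)}\right) + 2\right) = \left(-59\right) \left(-33\right) \left(\left(-10 - 10\right) + 2\right) = 1947 \left(\left(-10 - 10\right) + 2\right) = 1947 \left(-20 + 2\right) = 1947 \left(-18\right) = -35046$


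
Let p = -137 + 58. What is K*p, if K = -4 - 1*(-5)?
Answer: -79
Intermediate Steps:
K = 1 (K = -4 + 5 = 1)
p = -79
K*p = 1*(-79) = -79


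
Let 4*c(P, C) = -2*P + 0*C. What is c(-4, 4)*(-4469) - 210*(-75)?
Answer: 6812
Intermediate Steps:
c(P, C) = -P/2 (c(P, C) = (-2*P + 0*C)/4 = (-2*P + 0)/4 = (-2*P)/4 = -P/2)
c(-4, 4)*(-4469) - 210*(-75) = -½*(-4)*(-4469) - 210*(-75) = 2*(-4469) - 1*(-15750) = -8938 + 15750 = 6812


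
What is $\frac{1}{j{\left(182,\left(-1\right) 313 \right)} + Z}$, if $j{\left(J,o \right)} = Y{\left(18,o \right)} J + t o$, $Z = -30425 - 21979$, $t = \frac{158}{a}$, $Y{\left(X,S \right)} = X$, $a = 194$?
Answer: $- \frac{97}{4790143} \approx -2.025 \cdot 10^{-5}$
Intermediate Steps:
$t = \frac{79}{97}$ ($t = \frac{158}{194} = 158 \cdot \frac{1}{194} = \frac{79}{97} \approx 0.81443$)
$Z = -52404$ ($Z = -30425 - 21979 = -52404$)
$j{\left(J,o \right)} = 18 J + \frac{79 o}{97}$
$\frac{1}{j{\left(182,\left(-1\right) 313 \right)} + Z} = \frac{1}{\left(18 \cdot 182 + \frac{79 \left(\left(-1\right) 313\right)}{97}\right) - 52404} = \frac{1}{\left(3276 + \frac{79}{97} \left(-313\right)\right) - 52404} = \frac{1}{\left(3276 - \frac{24727}{97}\right) - 52404} = \frac{1}{\frac{293045}{97} - 52404} = \frac{1}{- \frac{4790143}{97}} = - \frac{97}{4790143}$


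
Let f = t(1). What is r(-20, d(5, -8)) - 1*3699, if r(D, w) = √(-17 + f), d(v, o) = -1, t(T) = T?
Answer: -3699 + 4*I ≈ -3699.0 + 4.0*I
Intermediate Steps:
f = 1
r(D, w) = 4*I (r(D, w) = √(-17 + 1) = √(-16) = 4*I)
r(-20, d(5, -8)) - 1*3699 = 4*I - 1*3699 = 4*I - 3699 = -3699 + 4*I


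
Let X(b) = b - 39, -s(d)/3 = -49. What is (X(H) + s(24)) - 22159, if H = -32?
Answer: -22083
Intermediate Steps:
s(d) = 147 (s(d) = -3*(-49) = 147)
X(b) = -39 + b
(X(H) + s(24)) - 22159 = ((-39 - 32) + 147) - 22159 = (-71 + 147) - 22159 = 76 - 22159 = -22083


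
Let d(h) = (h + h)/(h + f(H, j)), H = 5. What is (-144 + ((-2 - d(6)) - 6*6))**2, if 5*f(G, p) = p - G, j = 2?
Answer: 2748964/81 ≈ 33938.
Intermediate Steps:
f(G, p) = -G/5 + p/5 (f(G, p) = (p - G)/5 = -G/5 + p/5)
d(h) = 2*h/(-3/5 + h) (d(h) = (h + h)/(h + (-1/5*5 + (1/5)*2)) = (2*h)/(h + (-1 + 2/5)) = (2*h)/(h - 3/5) = (2*h)/(-3/5 + h) = 2*h/(-3/5 + h))
(-144 + ((-2 - d(6)) - 6*6))**2 = (-144 + ((-2 - 10*6/(-3 + 5*6)) - 6*6))**2 = (-144 + ((-2 - 10*6/(-3 + 30)) - 36))**2 = (-144 + ((-2 - 10*6/27) - 36))**2 = (-144 + ((-2 - 1*20/9) - 36))**2 = (-144 + ((-2 - 20/9) - 36))**2 = (-144 + (-38/9 - 36))**2 = (-144 - 362/9)**2 = (-1658/9)**2 = 2748964/81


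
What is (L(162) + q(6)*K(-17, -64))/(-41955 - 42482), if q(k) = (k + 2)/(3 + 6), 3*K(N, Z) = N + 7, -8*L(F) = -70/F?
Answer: 1885/54715176 ≈ 3.4451e-5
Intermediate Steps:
L(F) = 35/(4*F) (L(F) = -(-35)/(4*F) = 35/(4*F))
K(N, Z) = 7/3 + N/3 (K(N, Z) = (N + 7)/3 = (7 + N)/3 = 7/3 + N/3)
q(k) = 2/9 + k/9 (q(k) = (2 + k)/9 = (2 + k)*(⅑) = 2/9 + k/9)
(L(162) + q(6)*K(-17, -64))/(-41955 - 42482) = ((35/4)/162 + (2/9 + (⅑)*6)*(7/3 + (⅓)*(-17)))/(-41955 - 42482) = ((35/4)*(1/162) + (2/9 + ⅔)*(7/3 - 17/3))/(-84437) = (35/648 + (8/9)*(-10/3))*(-1/84437) = (35/648 - 80/27)*(-1/84437) = -1885/648*(-1/84437) = 1885/54715176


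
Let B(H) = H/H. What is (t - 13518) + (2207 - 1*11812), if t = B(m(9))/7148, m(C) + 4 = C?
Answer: -165283203/7148 ≈ -23123.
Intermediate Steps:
m(C) = -4 + C
B(H) = 1
t = 1/7148 ≈ 0.00013990
(t - 13518) + (2207 - 1*11812) = (1/7148 - 13518) + (2207 - 1*11812) = -96626663/7148 + (2207 - 11812) = -96626663/7148 - 9605 = -165283203/7148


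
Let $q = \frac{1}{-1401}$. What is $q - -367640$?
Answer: $\frac{515063639}{1401} \approx 3.6764 \cdot 10^{5}$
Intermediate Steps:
$q = - \frac{1}{1401} \approx -0.00071378$
$q - -367640 = - \frac{1}{1401} - -367640 = - \frac{1}{1401} + 367640 = \frac{515063639}{1401}$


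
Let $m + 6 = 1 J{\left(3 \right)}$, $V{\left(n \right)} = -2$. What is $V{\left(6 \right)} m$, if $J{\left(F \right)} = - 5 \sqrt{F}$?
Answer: $12 + 10 \sqrt{3} \approx 29.32$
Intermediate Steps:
$m = -6 - 5 \sqrt{3}$ ($m = -6 + 1 \left(- 5 \sqrt{3}\right) = -6 - 5 \sqrt{3} \approx -14.66$)
$V{\left(6 \right)} m = - 2 \left(-6 - 5 \sqrt{3}\right) = 12 + 10 \sqrt{3}$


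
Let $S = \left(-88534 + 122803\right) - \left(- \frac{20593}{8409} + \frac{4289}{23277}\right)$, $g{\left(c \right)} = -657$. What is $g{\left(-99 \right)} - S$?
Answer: $- \frac{2278909682126}{65245431} \approx -34928.0$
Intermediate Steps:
$S = \frac{2236043433959}{65245431}$ ($S = 34269 - - \frac{147759020}{65245431} = 34269 + \left(\frac{20593}{8409} - \frac{4289}{23277}\right) = 34269 + \frac{147759020}{65245431} = \frac{2236043433959}{65245431} \approx 34271.0$)
$g{\left(-99 \right)} - S = -657 - \frac{2236043433959}{65245431} = - \frac{2278909682126}{65245431}$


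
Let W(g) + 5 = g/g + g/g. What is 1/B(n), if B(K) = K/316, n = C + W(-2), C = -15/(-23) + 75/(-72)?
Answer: -174432/1871 ≈ -93.229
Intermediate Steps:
C = -215/552 (C = -15*(-1/23) + 75*(-1/72) = 15/23 - 25/24 = -215/552 ≈ -0.38949)
W(g) = -3 (W(g) = -5 + (g/g + g/g) = -5 + (1 + 1) = -5 + 2 = -3)
n = -1871/552 (n = -215/552 - 3 = -1871/552 ≈ -3.3895)
B(K) = K/316 (B(K) = K*(1/316) = K/316)
1/B(n) = 1/((1/316)*(-1871/552)) = 1/(-1871/174432) = -174432/1871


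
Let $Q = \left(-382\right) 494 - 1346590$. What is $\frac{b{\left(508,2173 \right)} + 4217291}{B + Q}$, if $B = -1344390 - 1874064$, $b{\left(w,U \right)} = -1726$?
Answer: $- \frac{4215565}{4753752} \approx -0.88679$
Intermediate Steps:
$B = -3218454$ ($B = -1344390 - 1874064 = -3218454$)
$Q = -1535298$ ($Q = -188708 - 1346590 = -1535298$)
$\frac{b{\left(508,2173 \right)} + 4217291}{B + Q} = \frac{-1726 + 4217291}{-3218454 - 1535298} = \frac{4215565}{-4753752} = 4215565 \left(- \frac{1}{4753752}\right) = - \frac{4215565}{4753752}$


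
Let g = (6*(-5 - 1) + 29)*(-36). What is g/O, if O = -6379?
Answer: -252/6379 ≈ -0.039505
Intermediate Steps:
g = 252 (g = (6*(-6) + 29)*(-36) = (-36 + 29)*(-36) = -7*(-36) = 252)
g/O = 252/(-6379) = 252*(-1/6379) = -252/6379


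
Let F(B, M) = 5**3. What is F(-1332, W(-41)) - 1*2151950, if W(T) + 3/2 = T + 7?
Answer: -2151825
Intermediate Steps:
W(T) = 11/2 + T (W(T) = -3/2 + (T + 7) = -3/2 + (7 + T) = 11/2 + T)
F(B, M) = 125
F(-1332, W(-41)) - 1*2151950 = 125 - 1*2151950 = 125 - 2151950 = -2151825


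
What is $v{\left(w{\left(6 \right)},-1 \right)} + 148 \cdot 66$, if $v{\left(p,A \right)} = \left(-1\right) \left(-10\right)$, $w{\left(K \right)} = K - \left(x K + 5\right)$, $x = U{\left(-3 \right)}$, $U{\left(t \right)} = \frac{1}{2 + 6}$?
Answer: $9778$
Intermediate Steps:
$U{\left(t \right)} = \frac{1}{8}$
$x = \frac{1}{8} \approx 0.125$
$w{\left(K \right)} = -5 + \frac{7 K}{8}$ ($w{\left(K \right)} = K - \left(\frac{K}{8} + 5\right) = K - \left(5 + \frac{K}{8}\right) = -5 + \frac{7 K}{8}$)
$v{\left(p,A \right)} = 10$
$v{\left(w{\left(6 \right)},-1 \right)} + 148 \cdot 66 = 10 + 148 \cdot 66 = 10 + 9768 = 9778$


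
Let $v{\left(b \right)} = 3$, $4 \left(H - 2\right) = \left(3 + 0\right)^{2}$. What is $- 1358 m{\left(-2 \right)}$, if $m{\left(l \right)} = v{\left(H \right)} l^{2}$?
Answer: $-16296$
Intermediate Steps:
$H = \frac{17}{4}$ ($H = 2 + \frac{\left(3 + 0\right)^{2}}{4} = 2 + \frac{3^{2}}{4} = 2 + \frac{1}{4} \cdot 9 = 2 + \frac{9}{4} = \frac{17}{4} \approx 4.25$)
$m{\left(l \right)} = 3 l^{2}$
$- 1358 m{\left(-2 \right)} = - 1358 \cdot 3 \left(-2\right)^{2} = - 1358 \cdot 3 \cdot 4 = \left(-1358\right) 12 = -16296$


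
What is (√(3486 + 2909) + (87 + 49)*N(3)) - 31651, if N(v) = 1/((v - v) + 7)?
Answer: -221421/7 + √6395 ≈ -31552.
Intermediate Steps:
N(v) = ⅐ (N(v) = 1/(0 + 7) = 1/7 = ⅐)
(√(3486 + 2909) + (87 + 49)*N(3)) - 31651 = (√(3486 + 2909) + (87 + 49)*(⅐)) - 31651 = (√6395 + 136*(⅐)) - 31651 = (√6395 + 136/7) - 31651 = (136/7 + √6395) - 31651 = -221421/7 + √6395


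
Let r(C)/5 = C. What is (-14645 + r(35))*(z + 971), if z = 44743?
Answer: -661481580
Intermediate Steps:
r(C) = 5*C
(-14645 + r(35))*(z + 971) = (-14645 + 5*35)*(44743 + 971) = (-14645 + 175)*45714 = -14470*45714 = -661481580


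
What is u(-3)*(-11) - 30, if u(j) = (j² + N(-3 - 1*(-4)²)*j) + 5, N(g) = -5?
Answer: -349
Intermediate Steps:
u(j) = 5 + j² - 5*j (u(j) = (j² - 5*j) + 5 = 5 + j² - 5*j)
u(-3)*(-11) - 30 = (5 + (-3)² - 5*(-3))*(-11) - 30 = (5 + 9 + 15)*(-11) - 30 = 29*(-11) - 30 = -319 - 30 = -349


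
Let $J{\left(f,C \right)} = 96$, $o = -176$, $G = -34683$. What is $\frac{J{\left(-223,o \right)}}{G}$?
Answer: $- \frac{32}{11561} \approx -0.0027679$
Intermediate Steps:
$\frac{J{\left(-223,o \right)}}{G} = \frac{96}{-34683} = 96 \left(- \frac{1}{34683}\right) = - \frac{32}{11561}$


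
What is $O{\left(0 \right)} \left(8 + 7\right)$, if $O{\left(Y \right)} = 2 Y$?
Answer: $0$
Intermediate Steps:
$O{\left(0 \right)} \left(8 + 7\right) = 2 \cdot 0 \left(8 + 7\right) = 0 \cdot 15 = 0$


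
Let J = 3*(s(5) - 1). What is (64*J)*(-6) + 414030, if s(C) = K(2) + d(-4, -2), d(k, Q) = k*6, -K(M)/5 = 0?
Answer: 442830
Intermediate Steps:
K(M) = 0 (K(M) = -5*0 = 0)
d(k, Q) = 6*k
s(C) = -24 (s(C) = 0 + 6*(-4) = 0 - 24 = -24)
J = -75 (J = 3*(-24 - 1) = 3*(-25) = -75)
(64*J)*(-6) + 414030 = (64*(-75))*(-6) + 414030 = -4800*(-6) + 414030 = 28800 + 414030 = 442830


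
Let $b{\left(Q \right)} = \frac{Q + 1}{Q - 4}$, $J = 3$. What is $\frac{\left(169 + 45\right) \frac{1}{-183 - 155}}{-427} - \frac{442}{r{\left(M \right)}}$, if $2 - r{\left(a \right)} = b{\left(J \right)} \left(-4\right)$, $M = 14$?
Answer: $\frac{2278396}{72163} \approx 31.573$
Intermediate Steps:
$b{\left(Q \right)} = \frac{1 + Q}{-4 + Q}$
$r{\left(a \right)} = -14$ ($r{\left(a \right)} = 2 - \frac{1 + 3}{-4 + 3} \left(-4\right) = 2 - \frac{1}{-1} \cdot 4 \left(-4\right) = 2 - \left(-1\right) 4 \left(-4\right) = 2 - \left(-4\right) \left(-4\right) = 2 - 16 = -14$)
$\frac{\left(169 + 45\right) \frac{1}{-183 - 155}}{-427} - \frac{442}{r{\left(M \right)}} = \frac{\left(169 + 45\right) \frac{1}{-183 - 155}}{-427} - \frac{442}{-14} = \frac{214}{-338} \left(- \frac{1}{427}\right) - - \frac{221}{7} = 214 \left(- \frac{1}{338}\right) \left(- \frac{1}{427}\right) + \frac{221}{7} = \left(- \frac{107}{169}\right) \left(- \frac{1}{427}\right) + \frac{221}{7} = \frac{107}{72163} + \frac{221}{7} = \frac{2278396}{72163}$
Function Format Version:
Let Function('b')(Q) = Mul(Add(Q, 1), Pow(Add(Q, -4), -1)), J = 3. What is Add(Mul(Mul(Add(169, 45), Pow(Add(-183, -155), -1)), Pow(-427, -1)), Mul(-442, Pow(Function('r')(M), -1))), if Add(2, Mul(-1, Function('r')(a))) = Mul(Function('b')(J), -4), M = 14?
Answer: Rational(2278396, 72163) ≈ 31.573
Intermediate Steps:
Function('b')(Q) = Mul(Pow(Add(-4, Q), -1), Add(1, Q)) (Function('b')(Q) = Mul(Add(1, Q), Pow(Add(-4, Q), -1)) = Mul(Pow(Add(-4, Q), -1), Add(1, Q)))
Function('r')(a) = -14 (Function('r')(a) = Add(2, Mul(-1, Mul(Mul(Pow(Add(-4, 3), -1), Add(1, 3)), -4))) = Add(2, Mul(-1, Mul(Mul(Pow(-1, -1), 4), -4))) = Add(2, Mul(-1, Mul(Mul(-1, 4), -4))) = Add(2, Mul(-1, Mul(-4, -4))) = Add(2, Mul(-1, 16)) = Add(2, -16) = -14)
Add(Mul(Mul(Add(169, 45), Pow(Add(-183, -155), -1)), Pow(-427, -1)), Mul(-442, Pow(Function('r')(M), -1))) = Add(Mul(Mul(Add(169, 45), Pow(Add(-183, -155), -1)), Pow(-427, -1)), Mul(-442, Pow(-14, -1))) = Add(Mul(Mul(214, Pow(-338, -1)), Rational(-1, 427)), Mul(-442, Rational(-1, 14))) = Add(Mul(Mul(214, Rational(-1, 338)), Rational(-1, 427)), Rational(221, 7)) = Add(Mul(Rational(-107, 169), Rational(-1, 427)), Rational(221, 7)) = Add(Rational(107, 72163), Rational(221, 7)) = Rational(2278396, 72163)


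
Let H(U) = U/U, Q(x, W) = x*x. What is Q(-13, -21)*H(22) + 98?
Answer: 267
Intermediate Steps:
Q(x, W) = x**2
H(U) = 1
Q(-13, -21)*H(22) + 98 = (-13)**2*1 + 98 = 169*1 + 98 = 169 + 98 = 267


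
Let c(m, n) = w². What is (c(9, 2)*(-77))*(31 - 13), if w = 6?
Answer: -49896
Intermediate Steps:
c(m, n) = 36 (c(m, n) = 6² = 36)
(c(9, 2)*(-77))*(31 - 13) = (36*(-77))*(31 - 13) = -2772*18 = -49896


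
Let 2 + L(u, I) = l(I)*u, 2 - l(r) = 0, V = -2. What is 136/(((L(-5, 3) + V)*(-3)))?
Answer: 68/21 ≈ 3.2381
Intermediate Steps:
l(r) = 2 (l(r) = 2 - 1*0 = 2 + 0 = 2)
L(u, I) = -2 + 2*u
136/(((L(-5, 3) + V)*(-3))) = 136/((((-2 + 2*(-5)) - 2)*(-3))) = 136/((((-2 - 10) - 2)*(-3))) = 136/(((-12 - 2)*(-3))) = 136/((-14*(-3))) = 136/42 = 136*(1/42) = 68/21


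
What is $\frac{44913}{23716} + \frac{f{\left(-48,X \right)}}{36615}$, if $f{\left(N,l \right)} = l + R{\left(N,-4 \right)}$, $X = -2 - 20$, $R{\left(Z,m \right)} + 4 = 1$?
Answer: $\frac{29889029}{15788388} \approx 1.8931$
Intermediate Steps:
$R{\left(Z,m \right)} = -3$ ($R{\left(Z,m \right)} = -4 + 1 = -3$)
$X = -22$ ($X = -2 - 20 = -22$)
$f{\left(N,l \right)} = -3 + l$ ($f{\left(N,l \right)} = l - 3 = -3 + l$)
$\frac{44913}{23716} + \frac{f{\left(-48,X \right)}}{36615} = \frac{44913}{23716} + \frac{-3 - 22}{36615} = 44913 \cdot \frac{1}{23716} - \frac{5}{7323} = \frac{4083}{2156} - \frac{5}{7323} = \frac{29889029}{15788388}$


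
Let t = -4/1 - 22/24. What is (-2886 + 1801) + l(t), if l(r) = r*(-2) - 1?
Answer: -6457/6 ≈ -1076.2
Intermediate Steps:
t = -59/12 (t = -4*1 - 22*1/24 = -4 - 11/12 = -59/12 ≈ -4.9167)
l(r) = -1 - 2*r (l(r) = -2*r - 1 = -1 - 2*r)
(-2886 + 1801) + l(t) = (-2886 + 1801) + (-1 - 2*(-59/12)) = -1085 + (-1 + 59/6) = -1085 + 53/6 = -6457/6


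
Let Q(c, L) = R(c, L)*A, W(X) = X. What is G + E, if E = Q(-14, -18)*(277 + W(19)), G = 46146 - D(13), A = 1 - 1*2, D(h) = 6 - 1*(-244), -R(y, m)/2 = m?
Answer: 35240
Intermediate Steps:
R(y, m) = -2*m
D(h) = 250 (D(h) = 6 + 244 = 250)
A = -1 (A = 1 - 2 = -1)
G = 45896 (G = 46146 - 1*250 = 46146 - 250 = 45896)
Q(c, L) = 2*L (Q(c, L) = -2*L*(-1) = 2*L)
E = -10656 (E = (2*(-18))*(277 + 19) = -36*296 = -10656)
G + E = 45896 - 10656 = 35240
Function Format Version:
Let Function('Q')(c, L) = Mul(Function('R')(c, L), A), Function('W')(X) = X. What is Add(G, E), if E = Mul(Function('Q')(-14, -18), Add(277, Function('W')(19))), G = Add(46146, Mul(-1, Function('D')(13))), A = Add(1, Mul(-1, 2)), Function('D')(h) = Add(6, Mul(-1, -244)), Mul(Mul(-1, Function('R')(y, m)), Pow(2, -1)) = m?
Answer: 35240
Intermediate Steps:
Function('R')(y, m) = Mul(-2, m)
Function('D')(h) = 250 (Function('D')(h) = Add(6, 244) = 250)
A = -1 (A = Add(1, -2) = -1)
G = 45896 (G = Add(46146, Mul(-1, 250)) = Add(46146, -250) = 45896)
Function('Q')(c, L) = Mul(2, L) (Function('Q')(c, L) = Mul(Mul(-2, L), -1) = Mul(2, L))
E = -10656 (E = Mul(Mul(2, -18), Add(277, 19)) = Mul(-36, 296) = -10656)
Add(G, E) = Add(45896, -10656) = 35240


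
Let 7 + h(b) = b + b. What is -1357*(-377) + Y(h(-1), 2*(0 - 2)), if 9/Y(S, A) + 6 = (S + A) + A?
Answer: 11766538/23 ≈ 5.1159e+5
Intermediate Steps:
h(b) = -7 + 2*b (h(b) = -7 + (b + b) = -7 + 2*b)
Y(S, A) = 9/(-6 + S + 2*A) (Y(S, A) = 9/(-6 + ((S + A) + A)) = 9/(-6 + ((A + S) + A)) = 9/(-6 + (S + 2*A)) = 9/(-6 + S + 2*A))
-1357*(-377) + Y(h(-1), 2*(0 - 2)) = -1357*(-377) + 9/(-6 + (-7 + 2*(-1)) + 2*(2*(0 - 2))) = 511589 + 9/(-6 + (-7 - 2) + 2*(2*(-2))) = 511589 + 9/(-6 - 9 + 2*(-4)) = 511589 + 9/(-6 - 9 - 8) = 511589 + 9/(-23) = 511589 + 9*(-1/23) = 511589 - 9/23 = 11766538/23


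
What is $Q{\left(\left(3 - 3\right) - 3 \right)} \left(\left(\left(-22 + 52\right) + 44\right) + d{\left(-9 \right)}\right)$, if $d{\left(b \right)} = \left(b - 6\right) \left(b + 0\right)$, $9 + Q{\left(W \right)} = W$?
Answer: $-2508$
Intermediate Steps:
$Q{\left(W \right)} = -9 + W$
$d{\left(b \right)} = b \left(-6 + b\right)$ ($d{\left(b \right)} = \left(-6 + b\right) b = b \left(-6 + b\right)$)
$Q{\left(\left(3 - 3\right) - 3 \right)} \left(\left(\left(-22 + 52\right) + 44\right) + d{\left(-9 \right)}\right) = \left(-9 + \left(\left(3 - 3\right) - 3\right)\right) \left(\left(\left(-22 + 52\right) + 44\right) - 9 \left(-6 - 9\right)\right) = \left(-9 + \left(0 - 3\right)\right) \left(\left(30 + 44\right) - -135\right) = \left(-9 - 3\right) \left(74 + 135\right) = \left(-12\right) 209 = -2508$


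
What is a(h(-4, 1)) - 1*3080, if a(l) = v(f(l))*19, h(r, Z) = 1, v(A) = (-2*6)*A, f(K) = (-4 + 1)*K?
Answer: -2396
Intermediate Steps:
f(K) = -3*K
v(A) = -12*A
a(l) = 684*l (a(l) = -(-36)*l*19 = (36*l)*19 = 684*l)
a(h(-4, 1)) - 1*3080 = 684*1 - 1*3080 = 684 - 3080 = -2396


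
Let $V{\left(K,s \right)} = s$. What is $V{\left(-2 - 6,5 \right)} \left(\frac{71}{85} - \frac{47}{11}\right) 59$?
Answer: $- \frac{189626}{187} \approx -1014.0$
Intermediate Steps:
$V{\left(-2 - 6,5 \right)} \left(\frac{71}{85} - \frac{47}{11}\right) 59 = 5 \left(\frac{71}{85} - \frac{47}{11}\right) 59 = 5 \left(- \frac{3214}{935}\right) 59 = \left(- \frac{3214}{187}\right) 59 = - \frac{189626}{187}$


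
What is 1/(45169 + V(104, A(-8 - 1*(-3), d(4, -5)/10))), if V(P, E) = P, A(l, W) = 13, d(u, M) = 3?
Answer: 1/45273 ≈ 2.2088e-5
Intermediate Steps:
1/(45169 + V(104, A(-8 - 1*(-3), d(4, -5)/10))) = 1/(45169 + 104) = 1/45273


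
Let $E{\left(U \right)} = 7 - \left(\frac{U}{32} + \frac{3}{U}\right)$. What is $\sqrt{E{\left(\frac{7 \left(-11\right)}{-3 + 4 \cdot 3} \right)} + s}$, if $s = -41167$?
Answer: $\frac{i \sqrt{140563570070}}{1848} \approx 202.88 i$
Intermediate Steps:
$E{\left(U \right)} = 7 - \frac{3}{U} - \frac{U}{32}$ ($E{\left(U \right)} = 7 - \left(U \frac{1}{32} + \frac{3}{U}\right) = 7 - \left(\frac{U}{32} + \frac{3}{U}\right) = 7 - \left(\frac{3}{U} + \frac{U}{32}\right) = 7 - \frac{3}{U} - \frac{U}{32}$)
$\sqrt{E{\left(\frac{7 \left(-11\right)}{-3 + 4 \cdot 3} \right)} + s} = \sqrt{\left(7 - \frac{3}{7 \left(-11\right) \frac{1}{-3 + 4 \cdot 3}} - \frac{7 \left(-11\right) \frac{1}{-3 + 4 \cdot 3}}{32}\right) - 41167} = \sqrt{\left(7 - \frac{3}{\left(-77\right) \frac{1}{-3 + 12}} - \frac{\left(-77\right) \frac{1}{-3 + 12}}{32}\right) - 41167} = \sqrt{\left(7 - \frac{3}{\left(-77\right) \frac{1}{9}} - \frac{\left(-77\right) \frac{1}{9}}{32}\right) - 41167} = \sqrt{\left(7 - \frac{3}{- \frac{77}{9}} - - \frac{77}{288}\right) - 41167} = \sqrt{\left(7 - - \frac{27}{77} + \frac{77}{288}\right) - 41167} = \sqrt{\left(7 + \frac{27}{77} + \frac{77}{288}\right) - 41167} = \sqrt{\frac{168937}{22176} - 41167} = \sqrt{- \frac{912750455}{22176}} = \frac{i \sqrt{140563570070}}{1848}$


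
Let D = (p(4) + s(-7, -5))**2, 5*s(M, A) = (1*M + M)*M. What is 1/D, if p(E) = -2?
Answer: 25/7744 ≈ 0.0032283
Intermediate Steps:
s(M, A) = 2*M**2/5 (s(M, A) = ((1*M + M)*M)/5 = ((M + M)*M)/5 = ((2*M)*M)/5 = (2*M**2)/5 = 2*M**2/5)
D = 7744/25 (D = (-2 + (2/5)*(-7)**2)**2 = (-2 + (2/5)*49)**2 = (-2 + 98/5)**2 = (88/5)**2 = 7744/25 ≈ 309.76)
1/D = 1/(7744/25) = 25/7744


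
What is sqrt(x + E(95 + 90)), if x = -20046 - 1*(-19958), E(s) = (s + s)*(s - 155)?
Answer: 2*sqrt(2753) ≈ 104.94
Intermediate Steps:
E(s) = 2*s*(-155 + s) (E(s) = (2*s)*(-155 + s) = 2*s*(-155 + s))
x = -88 (x = -20046 + 19958 = -88)
sqrt(x + E(95 + 90)) = sqrt(-88 + 2*(95 + 90)*(-155 + (95 + 90))) = sqrt(-88 + 2*185*(-155 + 185)) = sqrt(-88 + 2*185*30) = sqrt(-88 + 11100) = sqrt(11012) = 2*sqrt(2753)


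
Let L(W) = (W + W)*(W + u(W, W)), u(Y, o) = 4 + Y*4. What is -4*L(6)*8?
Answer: -13056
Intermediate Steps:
u(Y, o) = 4 + 4*Y
L(W) = 2*W*(4 + 5*W) (L(W) = (W + W)*(W + (4 + 4*W)) = (2*W)*(4 + 5*W) = 2*W*(4 + 5*W))
-4*L(6)*8 = -8*6*(4 + 5*6)*8 = -8*6*(4 + 30)*8 = -8*6*34*8 = -4*408*8 = -1632*8 = -13056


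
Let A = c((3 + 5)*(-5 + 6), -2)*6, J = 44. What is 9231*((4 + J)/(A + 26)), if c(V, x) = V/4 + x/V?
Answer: 886176/73 ≈ 12139.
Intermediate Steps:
c(V, x) = V/4 + x/V (c(V, x) = V*(¼) + x/V = V/4 + x/V)
A = 21/2 (A = (((3 + 5)*(-5 + 6))/4 - 2*1/((-5 + 6)*(3 + 5)))*6 = ((8*1)/4 - 2/(8*1))*6 = ((¼)*8 - 2/8)*6 = (2 - 2*⅛)*6 = (2 - ¼)*6 = (7/4)*6 = 21/2 ≈ 10.500)
9231*((4 + J)/(A + 26)) = 9231*((4 + 44)/(21/2 + 26)) = 9231*(48/(73/2)) = 9231*(48*(2/73)) = 9231*(96/73) = 886176/73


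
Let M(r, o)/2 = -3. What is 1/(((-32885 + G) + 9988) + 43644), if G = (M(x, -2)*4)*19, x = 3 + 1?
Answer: 1/20291 ≈ 4.9283e-5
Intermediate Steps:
x = 4
M(r, o) = -6 (M(r, o) = 2*(-3) = -6)
G = -456 (G = -6*4*19 = -24*19 = -456)
1/(((-32885 + G) + 9988) + 43644) = 1/(((-32885 - 456) + 9988) + 43644) = 1/((-33341 + 9988) + 43644) = 1/(-23353 + 43644) = 1/20291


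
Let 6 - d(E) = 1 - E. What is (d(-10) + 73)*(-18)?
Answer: -1224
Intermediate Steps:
d(E) = 5 + E (d(E) = 6 - (1 - E) = 6 + (-1 + E) = 5 + E)
(d(-10) + 73)*(-18) = ((5 - 10) + 73)*(-18) = (-5 + 73)*(-18) = 68*(-18) = -1224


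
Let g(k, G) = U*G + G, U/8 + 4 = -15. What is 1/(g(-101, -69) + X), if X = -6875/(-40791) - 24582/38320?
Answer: 781555560/8142657742459 ≈ 9.5983e-5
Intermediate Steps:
U = -152 (U = -32 + 8*(-15) = -32 - 120 = -152)
g(k, G) = -151*G (g(k, G) = -152*G + G = -151*G)
X = -369637181/781555560 (X = -6875*(-1/40791) - 24582*1/38320 = 6875/40791 - 12291/19160 = -369637181/781555560 ≈ -0.47295)
1/(g(-101, -69) + X) = 1/(-151*(-69) - 369637181/781555560) = 1/(10419 - 369637181/781555560) = 1/(8142657742459/781555560) = 781555560/8142657742459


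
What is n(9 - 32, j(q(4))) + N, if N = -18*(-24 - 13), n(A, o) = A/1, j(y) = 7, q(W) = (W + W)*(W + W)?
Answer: 643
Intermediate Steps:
q(W) = 4*W² (q(W) = (2*W)*(2*W) = 4*W²)
n(A, o) = A (n(A, o) = A*1 = A)
N = 666 (N = -18*(-37) = 666)
n(9 - 32, j(q(4))) + N = (9 - 32) + 666 = -23 + 666 = 643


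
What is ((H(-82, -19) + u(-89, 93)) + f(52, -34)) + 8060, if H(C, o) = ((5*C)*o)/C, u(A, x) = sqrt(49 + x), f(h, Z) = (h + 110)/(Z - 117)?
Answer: 1202553/151 + sqrt(142) ≈ 7975.8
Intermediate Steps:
f(h, Z) = (110 + h)/(-117 + Z)
H(C, o) = 5*o (H(C, o) = (5*C*o)/C = 5*o)
((H(-82, -19) + u(-89, 93)) + f(52, -34)) + 8060 = ((5*(-19) + sqrt(49 + 93)) + (110 + 52)/(-117 - 34)) + 8060 = ((-95 + sqrt(142)) + 162/(-151)) + 8060 = ((-95 + sqrt(142)) - 1/151*162) + 8060 = ((-95 + sqrt(142)) - 162/151) + 8060 = (-14507/151 + sqrt(142)) + 8060 = 1202553/151 + sqrt(142)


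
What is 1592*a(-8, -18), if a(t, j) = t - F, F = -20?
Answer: 19104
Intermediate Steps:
a(t, j) = 20 + t (a(t, j) = t - 1*(-20) = t + 20 = 20 + t)
1592*a(-8, -18) = 1592*(20 - 8) = 1592*12 = 19104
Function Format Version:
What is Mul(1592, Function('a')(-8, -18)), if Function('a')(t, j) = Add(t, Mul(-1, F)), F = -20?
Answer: 19104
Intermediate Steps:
Function('a')(t, j) = Add(20, t) (Function('a')(t, j) = Add(t, Mul(-1, -20)) = Add(t, 20) = Add(20, t))
Mul(1592, Function('a')(-8, -18)) = Mul(1592, Add(20, -8)) = Mul(1592, 12) = 19104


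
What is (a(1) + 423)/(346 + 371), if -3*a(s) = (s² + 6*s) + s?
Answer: 1261/2151 ≈ 0.58624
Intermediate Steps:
a(s) = -7*s/3 - s²/3 (a(s) = -((s² + 6*s) + s)/3 = -(s² + 7*s)/3 = -7*s/3 - s²/3)
(a(1) + 423)/(346 + 371) = (-⅓*1*(7 + 1) + 423)/(346 + 371) = (-⅓*1*8 + 423)/717 = (-8/3 + 423)*(1/717) = (1261/3)*(1/717) = 1261/2151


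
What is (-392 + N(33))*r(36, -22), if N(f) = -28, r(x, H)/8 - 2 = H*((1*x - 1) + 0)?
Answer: 2580480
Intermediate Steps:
r(x, H) = 16 + 8*H*(-1 + x) (r(x, H) = 16 + 8*(H*((1*x - 1) + 0)) = 16 + 8*(H*((x - 1) + 0)) = 16 + 8*(H*((-1 + x) + 0)) = 16 + 8*(H*(-1 + x)) = 16 + 8*H*(-1 + x))
(-392 + N(33))*r(36, -22) = (-392 - 28)*(16 - 8*(-22) + 8*(-22)*36) = -420*(16 + 176 - 6336) = -420*(-6144) = 2580480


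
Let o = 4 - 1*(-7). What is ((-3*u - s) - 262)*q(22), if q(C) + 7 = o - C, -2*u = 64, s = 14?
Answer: 3240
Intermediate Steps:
u = -32 (u = -1/2*64 = -32)
o = 11 (o = 4 + 7 = 11)
q(C) = 4 - C (q(C) = -7 + (11 - C) = 4 - C)
((-3*u - s) - 262)*q(22) = ((-3*(-32) - 1*14) - 262)*(4 - 1*22) = ((96 - 14) - 262)*(4 - 22) = (82 - 262)*(-18) = -180*(-18) = 3240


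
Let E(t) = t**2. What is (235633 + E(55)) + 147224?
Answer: 385882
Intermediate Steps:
(235633 + E(55)) + 147224 = (235633 + 55**2) + 147224 = (235633 + 3025) + 147224 = 238658 + 147224 = 385882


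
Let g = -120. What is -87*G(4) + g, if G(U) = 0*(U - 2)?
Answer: -120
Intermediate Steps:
G(U) = 0 (G(U) = 0*(-2 + U) = 0)
-87*G(4) + g = -87*0 - 120 = 0 - 120 = -120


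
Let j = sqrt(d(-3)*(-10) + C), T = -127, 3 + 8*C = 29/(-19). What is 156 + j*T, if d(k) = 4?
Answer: 156 - 127*I*sqrt(58577)/38 ≈ 156.0 - 808.88*I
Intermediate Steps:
C = -43/76 (C = -3/8 + (29/(-19))/8 = -3/8 + (29*(-1/19))/8 = -3/8 + (1/8)*(-29/19) = -3/8 - 29/152 = -43/76 ≈ -0.56579)
j = I*sqrt(58577)/38 (j = sqrt(4*(-10) - 43/76) = sqrt(-40 - 43/76) = sqrt(-3083/76) = I*sqrt(58577)/38 ≈ 6.3691*I)
156 + j*T = 156 + (I*sqrt(58577)/38)*(-127) = 156 - 127*I*sqrt(58577)/38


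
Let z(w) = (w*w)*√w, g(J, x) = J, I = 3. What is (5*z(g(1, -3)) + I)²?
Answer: 64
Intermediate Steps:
z(w) = w^(5/2) (z(w) = w²*√w = w^(5/2))
(5*z(g(1, -3)) + I)² = (5*1^(5/2) + 3)² = (5*1 + 3)² = (5 + 3)² = 8² = 64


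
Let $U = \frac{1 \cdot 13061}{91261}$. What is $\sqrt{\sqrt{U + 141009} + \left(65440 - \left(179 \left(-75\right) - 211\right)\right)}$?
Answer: $\frac{\sqrt{658590010888196 + 91261 \sqrt{1174404536152010}}}{91261} \approx 281.87$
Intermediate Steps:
$U = \frac{13061}{91261}$ ($U = 13061 \cdot \frac{1}{91261} = \frac{13061}{91261} \approx 0.14312$)
$\sqrt{\sqrt{U + 141009} + \left(65440 - \left(179 \left(-75\right) - 211\right)\right)} = \sqrt{\sqrt{\frac{13061}{91261} + 141009} + \left(65440 - \left(179 \left(-75\right) - 211\right)\right)} = \sqrt{\sqrt{\frac{12868635410}{91261}} + \left(65440 - \left(-13425 - 211\right)\right)} = \sqrt{\frac{\sqrt{1174404536152010}}{91261} + \left(65440 - -13636\right)} = \sqrt{\frac{\sqrt{1174404536152010}}{91261} + \left(65440 + 13636\right)} = \sqrt{\frac{\sqrt{1174404536152010}}{91261} + 79076} = \sqrt{79076 + \frac{\sqrt{1174404536152010}}{91261}}$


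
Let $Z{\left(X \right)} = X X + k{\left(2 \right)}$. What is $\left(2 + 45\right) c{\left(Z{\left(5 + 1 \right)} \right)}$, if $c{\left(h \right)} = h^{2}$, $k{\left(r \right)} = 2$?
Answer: $67868$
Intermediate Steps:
$Z{\left(X \right)} = 2 + X^{2}$ ($Z{\left(X \right)} = X X + 2 = X^{2} + 2 = 2 + X^{2}$)
$\left(2 + 45\right) c{\left(Z{\left(5 + 1 \right)} \right)} = \left(2 + 45\right) \left(2 + \left(5 + 1\right)^{2}\right)^{2} = 47 \left(2 + 6^{2}\right)^{2} = 47 \left(2 + 36\right)^{2} = 47 \cdot 38^{2} = 47 \cdot 1444 = 67868$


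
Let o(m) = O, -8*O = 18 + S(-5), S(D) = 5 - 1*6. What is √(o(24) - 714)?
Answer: I*√11458/4 ≈ 26.76*I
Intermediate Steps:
S(D) = -1 (S(D) = 5 - 6 = -1)
O = -17/8 (O = -(18 - 1)/8 = -⅛*17 = -17/8 ≈ -2.1250)
o(m) = -17/8
√(o(24) - 714) = √(-17/8 - 714) = √(-5729/8) = I*√11458/4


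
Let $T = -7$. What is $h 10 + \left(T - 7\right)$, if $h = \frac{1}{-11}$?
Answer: $- \frac{164}{11} \approx -14.909$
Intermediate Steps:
$h = - \frac{1}{11} \approx -0.090909$
$h 10 + \left(T - 7\right) = \left(- \frac{1}{11}\right) 10 - 14 = - \frac{10}{11} - 14 = - \frac{164}{11}$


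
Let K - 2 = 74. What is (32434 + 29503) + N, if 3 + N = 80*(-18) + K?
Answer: 60570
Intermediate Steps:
K = 76 (K = 2 + 74 = 76)
N = -1367 (N = -3 + (80*(-18) + 76) = -3 + (-1440 + 76) = -3 - 1364 = -1367)
(32434 + 29503) + N = (32434 + 29503) - 1367 = 61937 - 1367 = 60570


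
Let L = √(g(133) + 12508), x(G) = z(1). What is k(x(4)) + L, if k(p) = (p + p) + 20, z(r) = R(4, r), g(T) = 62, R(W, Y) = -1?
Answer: 18 + √12570 ≈ 130.12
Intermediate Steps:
z(r) = -1
x(G) = -1
k(p) = 20 + 2*p (k(p) = 2*p + 20 = 20 + 2*p)
L = √12570 (L = √(62 + 12508) = √12570 ≈ 112.12)
k(x(4)) + L = (20 + 2*(-1)) + √12570 = (20 - 2) + √12570 = 18 + √12570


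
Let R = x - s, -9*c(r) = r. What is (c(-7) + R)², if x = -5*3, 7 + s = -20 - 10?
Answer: 42025/81 ≈ 518.83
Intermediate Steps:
s = -37 (s = -7 + (-20 - 10) = -7 - 30 = -37)
c(r) = -r/9
x = -15
R = 22 (R = -15 - 1*(-37) = -15 + 37 = 22)
(c(-7) + R)² = (-⅑*(-7) + 22)² = (7/9 + 22)² = (205/9)² = 42025/81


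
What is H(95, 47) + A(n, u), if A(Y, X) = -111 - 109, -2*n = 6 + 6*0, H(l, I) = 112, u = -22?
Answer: -108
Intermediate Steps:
n = -3 (n = -(6 + 6*0)/2 = -(6 + 0)/2 = -1/2*6 = -3)
A(Y, X) = -220
H(95, 47) + A(n, u) = 112 - 220 = -108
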